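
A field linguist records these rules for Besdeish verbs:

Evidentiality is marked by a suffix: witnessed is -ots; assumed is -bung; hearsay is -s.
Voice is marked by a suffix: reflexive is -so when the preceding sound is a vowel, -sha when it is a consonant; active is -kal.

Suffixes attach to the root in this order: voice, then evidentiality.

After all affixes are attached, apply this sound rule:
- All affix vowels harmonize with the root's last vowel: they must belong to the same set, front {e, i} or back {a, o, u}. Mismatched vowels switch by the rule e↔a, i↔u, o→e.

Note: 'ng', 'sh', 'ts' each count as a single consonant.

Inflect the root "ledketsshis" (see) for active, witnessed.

Attach voice active -kal → ledketsshiskal.
Attach evidentiality witnessed -ots → ledketsshiskalots.
Apply vowel harmony: ledketsshiskalots → ledketsshiskelets.

ledketsshiskelets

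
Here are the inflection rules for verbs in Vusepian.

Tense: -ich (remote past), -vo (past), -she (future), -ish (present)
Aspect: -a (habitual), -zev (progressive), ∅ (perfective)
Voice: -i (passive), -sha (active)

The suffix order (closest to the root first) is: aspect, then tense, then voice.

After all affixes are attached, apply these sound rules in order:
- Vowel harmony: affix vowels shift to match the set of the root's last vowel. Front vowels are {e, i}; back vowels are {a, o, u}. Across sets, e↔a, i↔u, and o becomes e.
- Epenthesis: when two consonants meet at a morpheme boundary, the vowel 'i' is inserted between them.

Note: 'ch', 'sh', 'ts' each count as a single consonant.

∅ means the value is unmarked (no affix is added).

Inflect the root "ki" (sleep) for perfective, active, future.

kisheshe

aspect = perfective: zero marking, form stays ki.
Attach tense future -she → kishe.
Attach voice active -sha → kishesha.
Apply vowel harmony: kishesha → kisheshe.
Epenthesis: no change.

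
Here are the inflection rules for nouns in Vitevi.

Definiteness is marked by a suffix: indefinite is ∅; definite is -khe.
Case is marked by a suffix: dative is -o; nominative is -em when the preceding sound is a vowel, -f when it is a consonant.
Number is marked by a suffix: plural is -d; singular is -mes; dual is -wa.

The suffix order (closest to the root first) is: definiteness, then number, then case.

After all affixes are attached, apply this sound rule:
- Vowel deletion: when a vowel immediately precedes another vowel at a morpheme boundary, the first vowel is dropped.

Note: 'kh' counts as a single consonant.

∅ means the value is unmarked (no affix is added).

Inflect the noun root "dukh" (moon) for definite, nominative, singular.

dukhkhemesf

Attach definiteness definite -khe → dukhkhe.
Attach number singular -mes → dukhkhemes.
Attach case nominative -f (after consonant 's') → dukhkhemesf.
Vowel deletion: no change.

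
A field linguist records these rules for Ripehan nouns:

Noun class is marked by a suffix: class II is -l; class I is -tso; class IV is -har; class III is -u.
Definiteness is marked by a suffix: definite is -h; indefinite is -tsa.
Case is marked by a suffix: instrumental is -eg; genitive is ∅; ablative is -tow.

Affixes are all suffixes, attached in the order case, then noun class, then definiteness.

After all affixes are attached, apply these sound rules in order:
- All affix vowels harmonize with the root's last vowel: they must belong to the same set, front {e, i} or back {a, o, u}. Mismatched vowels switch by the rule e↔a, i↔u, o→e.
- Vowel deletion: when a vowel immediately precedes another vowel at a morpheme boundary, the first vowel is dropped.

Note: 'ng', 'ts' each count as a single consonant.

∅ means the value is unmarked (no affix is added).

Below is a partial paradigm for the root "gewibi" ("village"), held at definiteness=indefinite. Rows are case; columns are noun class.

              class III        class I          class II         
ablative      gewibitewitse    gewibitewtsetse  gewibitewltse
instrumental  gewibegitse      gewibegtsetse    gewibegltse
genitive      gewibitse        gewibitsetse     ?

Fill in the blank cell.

gewibiltse

case = genitive: zero marking, form stays gewibi.
Attach noun class class II -l → gewibil.
Attach definiteness indefinite -tsa → gewibiltsa.
Apply vowel harmony: gewibiltsa → gewibiltse.
Vowel deletion: no change.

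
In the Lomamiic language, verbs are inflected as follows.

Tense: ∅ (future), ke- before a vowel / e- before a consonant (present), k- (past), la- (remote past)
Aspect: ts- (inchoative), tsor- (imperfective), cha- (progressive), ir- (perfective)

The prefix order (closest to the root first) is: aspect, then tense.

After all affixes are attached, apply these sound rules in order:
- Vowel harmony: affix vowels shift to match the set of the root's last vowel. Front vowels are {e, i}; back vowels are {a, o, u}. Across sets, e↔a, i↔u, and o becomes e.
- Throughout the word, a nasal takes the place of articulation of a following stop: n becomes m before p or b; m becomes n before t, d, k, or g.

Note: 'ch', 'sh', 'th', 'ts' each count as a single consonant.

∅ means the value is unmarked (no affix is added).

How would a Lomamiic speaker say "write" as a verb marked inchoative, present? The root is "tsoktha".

Attach aspect inchoative ts- → tstsoktha.
Attach tense present e- (before consonant 'ts') → etstsoktha.
Apply vowel harmony: etstsoktha → atstsoktha.
Nasal assimilation: no change.

atstsoktha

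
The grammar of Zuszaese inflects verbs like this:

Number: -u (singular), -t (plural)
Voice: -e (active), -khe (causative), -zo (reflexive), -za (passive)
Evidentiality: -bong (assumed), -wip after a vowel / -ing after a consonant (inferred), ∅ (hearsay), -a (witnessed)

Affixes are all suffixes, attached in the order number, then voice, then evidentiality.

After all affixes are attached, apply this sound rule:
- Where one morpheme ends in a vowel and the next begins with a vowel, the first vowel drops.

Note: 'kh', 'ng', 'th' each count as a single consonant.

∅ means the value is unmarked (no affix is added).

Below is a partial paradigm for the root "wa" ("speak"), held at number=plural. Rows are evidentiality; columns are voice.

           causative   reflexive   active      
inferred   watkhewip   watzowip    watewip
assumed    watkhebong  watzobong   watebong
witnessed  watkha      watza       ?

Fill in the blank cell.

wata

Attach number plural -t → wat.
Attach voice active -e → wate.
Attach evidentiality witnessed -a → watea.
Apply vowel deletion: watea → wata.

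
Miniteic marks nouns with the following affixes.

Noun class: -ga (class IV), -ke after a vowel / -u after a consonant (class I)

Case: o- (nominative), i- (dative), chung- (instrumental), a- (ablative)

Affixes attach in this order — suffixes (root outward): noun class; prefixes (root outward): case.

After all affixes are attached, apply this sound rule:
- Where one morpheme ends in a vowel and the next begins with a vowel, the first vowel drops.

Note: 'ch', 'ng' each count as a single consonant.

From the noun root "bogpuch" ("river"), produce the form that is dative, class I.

ibogpuchu

Attach case dative i- → ibogpuch.
Attach noun class class I -u (after consonant 'ch') → ibogpuchu.
Vowel deletion: no change.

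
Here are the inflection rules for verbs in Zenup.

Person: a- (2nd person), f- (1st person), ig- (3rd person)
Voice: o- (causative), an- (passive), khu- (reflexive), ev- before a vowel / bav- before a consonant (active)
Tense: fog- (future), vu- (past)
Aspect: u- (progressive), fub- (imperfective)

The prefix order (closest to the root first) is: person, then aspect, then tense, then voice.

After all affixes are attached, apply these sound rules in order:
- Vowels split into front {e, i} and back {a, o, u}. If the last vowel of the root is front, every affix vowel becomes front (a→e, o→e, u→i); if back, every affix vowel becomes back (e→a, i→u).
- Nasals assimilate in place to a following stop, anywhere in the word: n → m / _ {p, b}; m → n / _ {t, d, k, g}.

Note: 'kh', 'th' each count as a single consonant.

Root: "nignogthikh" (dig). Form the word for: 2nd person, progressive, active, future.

Attach person 2nd person a- → anignogthikh.
Attach aspect progressive u- → uanignogthikh.
Attach tense future fog- → foguanignogthikh.
Attach voice active bav- (before consonant 'f') → bavfoguanignogthikh.
Apply vowel harmony: bavfoguanignogthikh → bevfegienignogthikh.
Nasal assimilation: no change.

bevfegienignogthikh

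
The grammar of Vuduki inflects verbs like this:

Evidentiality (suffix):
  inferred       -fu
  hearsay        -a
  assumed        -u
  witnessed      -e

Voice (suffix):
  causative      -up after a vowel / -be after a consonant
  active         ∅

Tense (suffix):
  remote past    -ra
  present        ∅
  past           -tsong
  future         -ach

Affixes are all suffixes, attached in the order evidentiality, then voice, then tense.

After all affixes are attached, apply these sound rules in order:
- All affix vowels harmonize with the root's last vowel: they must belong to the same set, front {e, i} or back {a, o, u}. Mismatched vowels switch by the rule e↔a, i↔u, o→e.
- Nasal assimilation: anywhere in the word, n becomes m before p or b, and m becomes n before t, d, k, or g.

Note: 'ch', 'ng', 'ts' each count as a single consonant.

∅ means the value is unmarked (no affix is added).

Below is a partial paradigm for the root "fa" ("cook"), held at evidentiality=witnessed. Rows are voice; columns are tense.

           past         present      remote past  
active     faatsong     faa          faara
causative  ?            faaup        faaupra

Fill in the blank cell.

Attach evidentiality witnessed -e → fae.
Attach voice causative -up (after vowel 'e') → faeup.
Attach tense past -tsong → faeuptsong.
Apply vowel harmony: faeuptsong → faauptsong.
Nasal assimilation: no change.

faauptsong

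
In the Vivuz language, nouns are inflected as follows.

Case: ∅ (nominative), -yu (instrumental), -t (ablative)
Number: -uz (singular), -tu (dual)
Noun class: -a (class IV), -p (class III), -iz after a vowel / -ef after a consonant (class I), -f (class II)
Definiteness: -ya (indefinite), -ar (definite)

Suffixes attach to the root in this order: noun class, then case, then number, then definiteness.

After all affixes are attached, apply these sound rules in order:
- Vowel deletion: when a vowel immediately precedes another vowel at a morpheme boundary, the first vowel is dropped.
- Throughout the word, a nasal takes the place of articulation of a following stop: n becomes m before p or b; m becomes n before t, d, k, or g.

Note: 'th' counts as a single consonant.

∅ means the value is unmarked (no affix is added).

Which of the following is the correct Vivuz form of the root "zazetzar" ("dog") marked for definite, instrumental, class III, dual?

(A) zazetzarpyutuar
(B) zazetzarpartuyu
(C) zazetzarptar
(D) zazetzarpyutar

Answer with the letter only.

Attach noun class class III -p → zazetzarp.
Attach case instrumental -yu → zazetzarpyu.
Attach number dual -tu → zazetzarpyutu.
Attach definiteness definite -ar → zazetzarpyutuar.
Apply vowel deletion: zazetzarpyutuar → zazetzarpyutar.
Nasal assimilation: no change.
So the correct form is zazetzarpyutar, option (D).
(C) zazetzarptar is wrong: it uses nominative instead of instrumental for case.
(B) zazetzarpartuyu is wrong: it has the affixes in the wrong order.
(A) zazetzarpyutuar is wrong: it fails to apply the sound rule(s).

D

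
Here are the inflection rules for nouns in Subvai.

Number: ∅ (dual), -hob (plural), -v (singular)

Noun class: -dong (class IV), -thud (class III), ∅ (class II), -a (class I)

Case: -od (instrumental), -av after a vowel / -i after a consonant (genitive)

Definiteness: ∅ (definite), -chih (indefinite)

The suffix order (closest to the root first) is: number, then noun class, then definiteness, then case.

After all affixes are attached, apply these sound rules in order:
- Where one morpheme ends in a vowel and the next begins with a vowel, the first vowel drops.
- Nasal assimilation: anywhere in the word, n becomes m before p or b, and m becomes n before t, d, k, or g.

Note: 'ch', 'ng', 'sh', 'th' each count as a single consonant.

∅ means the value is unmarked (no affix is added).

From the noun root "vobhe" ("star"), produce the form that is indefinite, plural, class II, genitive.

vobhehobchihi

Attach number plural -hob → vobhehob.
noun class = class II: zero marking, form stays vobhehob.
Attach definiteness indefinite -chih → vobhehobchih.
Attach case genitive -i (after consonant 'h') → vobhehobchihi.
Vowel deletion: no change.
Nasal assimilation: no change.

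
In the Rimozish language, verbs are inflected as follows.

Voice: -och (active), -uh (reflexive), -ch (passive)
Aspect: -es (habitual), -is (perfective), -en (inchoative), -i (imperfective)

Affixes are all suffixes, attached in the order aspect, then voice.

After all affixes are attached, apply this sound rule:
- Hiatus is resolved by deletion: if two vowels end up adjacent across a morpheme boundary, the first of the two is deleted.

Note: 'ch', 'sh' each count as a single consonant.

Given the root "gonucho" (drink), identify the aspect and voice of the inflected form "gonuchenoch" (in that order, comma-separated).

Segment: gonucho-en-och.
aspect: -en → inchoative.
voice: -och → active.

inchoative, active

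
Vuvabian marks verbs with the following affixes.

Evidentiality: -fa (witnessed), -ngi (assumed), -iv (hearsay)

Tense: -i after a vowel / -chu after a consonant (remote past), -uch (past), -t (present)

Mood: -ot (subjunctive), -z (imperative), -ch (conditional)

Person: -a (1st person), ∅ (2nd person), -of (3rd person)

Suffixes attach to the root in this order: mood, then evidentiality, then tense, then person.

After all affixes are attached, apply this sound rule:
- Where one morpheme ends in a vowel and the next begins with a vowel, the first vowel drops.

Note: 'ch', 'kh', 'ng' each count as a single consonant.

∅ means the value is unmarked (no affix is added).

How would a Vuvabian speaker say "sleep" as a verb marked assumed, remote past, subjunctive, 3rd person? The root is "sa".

sotngof

Attach mood subjunctive -ot → saot.
Attach evidentiality assumed -ngi → saotngi.
Attach tense remote past -i (after vowel 'i') → saotngii.
Attach person 3rd person -of → saotngiiof.
Apply vowel deletion: saotngiiof → sotngof.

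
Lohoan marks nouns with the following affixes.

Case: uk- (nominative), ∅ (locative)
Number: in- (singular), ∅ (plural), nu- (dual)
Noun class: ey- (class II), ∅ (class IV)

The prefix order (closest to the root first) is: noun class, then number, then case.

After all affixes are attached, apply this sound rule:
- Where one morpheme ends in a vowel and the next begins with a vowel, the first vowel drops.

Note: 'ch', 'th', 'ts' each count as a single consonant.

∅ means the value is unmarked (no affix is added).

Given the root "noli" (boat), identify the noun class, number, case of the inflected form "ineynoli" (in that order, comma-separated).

Segment: in-ey-noli.
noun class: ey- → class II.
number: in- → singular.
case: ∅ → locative.

class II, singular, locative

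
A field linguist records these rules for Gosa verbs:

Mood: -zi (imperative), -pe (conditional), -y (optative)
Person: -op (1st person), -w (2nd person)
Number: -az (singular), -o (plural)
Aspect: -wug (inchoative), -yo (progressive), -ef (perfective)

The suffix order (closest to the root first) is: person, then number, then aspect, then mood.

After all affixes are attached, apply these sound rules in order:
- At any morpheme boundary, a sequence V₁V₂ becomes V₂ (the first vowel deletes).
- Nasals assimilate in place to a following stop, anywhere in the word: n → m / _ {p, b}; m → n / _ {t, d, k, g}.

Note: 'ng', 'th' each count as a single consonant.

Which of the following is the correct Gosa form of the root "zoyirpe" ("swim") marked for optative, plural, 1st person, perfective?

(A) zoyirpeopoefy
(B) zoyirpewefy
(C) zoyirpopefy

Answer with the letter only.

Attach person 1st person -op → zoyirpeop.
Attach number plural -o → zoyirpeopo.
Attach aspect perfective -ef → zoyirpeopoef.
Attach mood optative -y → zoyirpeopoefy.
Apply vowel deletion: zoyirpeopoefy → zoyirpopefy.
Nasal assimilation: no change.
So the correct form is zoyirpopefy, option (C).
(A) zoyirpeopoefy is wrong: it fails to apply the sound rule(s).
(B) zoyirpewefy is wrong: it uses 2nd person instead of 1st person for person.

C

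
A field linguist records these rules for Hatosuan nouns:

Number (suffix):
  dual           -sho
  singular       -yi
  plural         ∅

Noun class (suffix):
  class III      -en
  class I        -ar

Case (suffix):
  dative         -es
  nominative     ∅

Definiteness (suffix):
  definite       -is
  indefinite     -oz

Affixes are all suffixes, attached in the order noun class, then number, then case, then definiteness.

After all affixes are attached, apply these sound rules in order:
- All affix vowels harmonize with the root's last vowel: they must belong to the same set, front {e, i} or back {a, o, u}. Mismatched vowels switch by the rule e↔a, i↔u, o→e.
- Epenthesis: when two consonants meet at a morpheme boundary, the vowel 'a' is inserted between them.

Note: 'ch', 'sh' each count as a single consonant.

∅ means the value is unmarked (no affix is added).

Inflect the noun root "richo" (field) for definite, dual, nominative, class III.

Attach noun class class III -en → richoen.
Attach number dual -sho → richoensho.
case = nominative: zero marking, form stays richoensho.
Attach definiteness definite -is → richoenshois.
Apply vowel harmony: richoenshois → richoanshous.
Apply epenthesis: richoanshous → richoanashous.

richoanashous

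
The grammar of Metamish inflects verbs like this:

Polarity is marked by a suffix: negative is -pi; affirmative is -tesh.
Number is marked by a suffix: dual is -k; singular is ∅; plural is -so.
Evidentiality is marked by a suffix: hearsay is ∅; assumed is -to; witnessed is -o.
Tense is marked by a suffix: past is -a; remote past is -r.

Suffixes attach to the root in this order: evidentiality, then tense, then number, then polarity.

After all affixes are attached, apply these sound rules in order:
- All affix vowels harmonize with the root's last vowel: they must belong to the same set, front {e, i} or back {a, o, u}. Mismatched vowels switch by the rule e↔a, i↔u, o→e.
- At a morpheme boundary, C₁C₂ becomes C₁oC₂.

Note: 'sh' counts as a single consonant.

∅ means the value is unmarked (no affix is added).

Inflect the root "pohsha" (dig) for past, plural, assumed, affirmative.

pohshatoasotash

Attach evidentiality assumed -to → pohshato.
Attach tense past -a → pohshatoa.
Attach number plural -so → pohshatoaso.
Attach polarity affirmative -tesh → pohshatoasotesh.
Apply vowel harmony: pohshatoasotesh → pohshatoasotash.
Epenthesis: no change.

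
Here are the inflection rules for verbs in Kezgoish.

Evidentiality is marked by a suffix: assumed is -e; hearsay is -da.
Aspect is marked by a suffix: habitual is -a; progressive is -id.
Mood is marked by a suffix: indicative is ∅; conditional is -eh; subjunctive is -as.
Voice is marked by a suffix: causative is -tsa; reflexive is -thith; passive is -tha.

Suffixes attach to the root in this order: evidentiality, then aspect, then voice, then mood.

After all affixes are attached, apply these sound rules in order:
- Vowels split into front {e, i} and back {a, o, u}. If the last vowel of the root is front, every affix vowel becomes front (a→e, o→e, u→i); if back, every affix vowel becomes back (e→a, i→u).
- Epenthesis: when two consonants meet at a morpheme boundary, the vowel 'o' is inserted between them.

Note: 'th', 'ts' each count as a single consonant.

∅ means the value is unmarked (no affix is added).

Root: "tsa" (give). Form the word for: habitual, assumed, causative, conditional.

tsaaatsaah

Attach evidentiality assumed -e → tsae.
Attach aspect habitual -a → tsaea.
Attach voice causative -tsa → tsaeatsa.
Attach mood conditional -eh → tsaeatsaeh.
Apply vowel harmony: tsaeatsaeh → tsaaatsaah.
Epenthesis: no change.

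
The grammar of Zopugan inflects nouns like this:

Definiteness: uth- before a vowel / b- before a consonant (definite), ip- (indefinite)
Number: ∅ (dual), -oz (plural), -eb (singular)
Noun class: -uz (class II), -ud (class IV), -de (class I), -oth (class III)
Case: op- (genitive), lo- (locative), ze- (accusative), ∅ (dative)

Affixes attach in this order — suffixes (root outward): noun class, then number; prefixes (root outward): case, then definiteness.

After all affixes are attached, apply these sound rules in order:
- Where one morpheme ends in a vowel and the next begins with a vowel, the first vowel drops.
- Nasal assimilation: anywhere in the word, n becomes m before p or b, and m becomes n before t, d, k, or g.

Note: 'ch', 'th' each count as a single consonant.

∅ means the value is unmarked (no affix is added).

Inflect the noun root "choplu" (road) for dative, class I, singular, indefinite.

Attach noun class class I -de → choplude.
case = dative: zero marking, form stays choplude.
Attach definiteness indefinite ip- → ipchoplude.
Attach number singular -eb → ipchopludeeb.
Apply vowel deletion: ipchopludeeb → ipchopludeb.
Nasal assimilation: no change.

ipchopludeb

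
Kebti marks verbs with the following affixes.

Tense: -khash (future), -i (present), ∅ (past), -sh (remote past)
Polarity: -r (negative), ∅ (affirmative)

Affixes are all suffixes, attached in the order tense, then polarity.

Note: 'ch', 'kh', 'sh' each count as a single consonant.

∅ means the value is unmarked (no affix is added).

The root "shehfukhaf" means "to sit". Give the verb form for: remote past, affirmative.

Attach tense remote past -sh → shehfukhafsh.
polarity = affirmative: zero marking, form stays shehfukhafsh.

shehfukhafsh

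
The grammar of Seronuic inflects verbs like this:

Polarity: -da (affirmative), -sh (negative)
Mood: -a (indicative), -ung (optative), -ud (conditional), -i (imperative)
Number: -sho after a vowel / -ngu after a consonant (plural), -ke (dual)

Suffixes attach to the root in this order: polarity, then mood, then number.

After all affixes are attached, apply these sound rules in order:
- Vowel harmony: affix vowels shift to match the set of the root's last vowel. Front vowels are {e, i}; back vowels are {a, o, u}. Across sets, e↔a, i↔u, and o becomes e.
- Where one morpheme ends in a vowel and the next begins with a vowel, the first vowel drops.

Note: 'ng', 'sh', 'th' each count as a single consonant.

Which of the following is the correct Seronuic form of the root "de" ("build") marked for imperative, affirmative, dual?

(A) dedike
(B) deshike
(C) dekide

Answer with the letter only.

Attach polarity affirmative -da → deda.
Attach mood imperative -i → dedai.
Attach number dual -ke → dedaike.
Apply vowel harmony: dedaike → dedeike.
Apply vowel deletion: dedeike → dedike.
So the correct form is dedike, option (A).
(B) deshike is wrong: it uses negative instead of affirmative for polarity.
(C) dekide is wrong: it has the affixes in the wrong order.

A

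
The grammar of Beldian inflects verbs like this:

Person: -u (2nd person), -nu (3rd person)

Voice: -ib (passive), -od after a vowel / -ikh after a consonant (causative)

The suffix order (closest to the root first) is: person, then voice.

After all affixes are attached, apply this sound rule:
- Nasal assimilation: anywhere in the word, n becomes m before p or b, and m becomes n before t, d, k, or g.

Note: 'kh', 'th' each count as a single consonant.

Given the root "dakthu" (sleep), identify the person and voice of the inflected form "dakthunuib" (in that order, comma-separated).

3rd person, passive

Segment: dakthu-nu-ib.
person: -nu → 3rd person.
voice: -ib → passive.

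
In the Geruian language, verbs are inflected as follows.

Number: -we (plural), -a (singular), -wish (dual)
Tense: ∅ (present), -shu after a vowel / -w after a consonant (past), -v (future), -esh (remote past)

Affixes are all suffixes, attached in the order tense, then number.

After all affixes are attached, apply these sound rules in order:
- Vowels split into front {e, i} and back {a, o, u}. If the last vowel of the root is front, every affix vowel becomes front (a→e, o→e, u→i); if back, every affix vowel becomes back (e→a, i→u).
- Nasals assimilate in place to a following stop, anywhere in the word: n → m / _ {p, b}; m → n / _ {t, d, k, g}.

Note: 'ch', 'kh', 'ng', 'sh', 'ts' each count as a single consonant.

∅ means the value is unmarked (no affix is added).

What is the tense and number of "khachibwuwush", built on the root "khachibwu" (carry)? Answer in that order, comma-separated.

Segment: khachibwu-wish.
tense: ∅ → present.
number: -wish → dual.

present, dual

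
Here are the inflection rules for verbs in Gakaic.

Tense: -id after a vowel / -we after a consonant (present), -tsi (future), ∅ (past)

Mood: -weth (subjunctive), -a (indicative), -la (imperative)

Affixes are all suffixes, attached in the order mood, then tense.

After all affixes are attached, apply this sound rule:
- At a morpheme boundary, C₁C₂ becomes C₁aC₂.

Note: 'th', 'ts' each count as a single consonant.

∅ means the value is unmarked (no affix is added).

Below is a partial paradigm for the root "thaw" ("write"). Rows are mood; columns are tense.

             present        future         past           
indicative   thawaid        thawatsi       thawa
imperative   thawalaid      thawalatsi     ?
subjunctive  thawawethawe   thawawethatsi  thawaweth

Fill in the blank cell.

thawala

Attach mood imperative -la → thawla.
tense = past: zero marking, form stays thawla.
Apply epenthesis: thawla → thawala.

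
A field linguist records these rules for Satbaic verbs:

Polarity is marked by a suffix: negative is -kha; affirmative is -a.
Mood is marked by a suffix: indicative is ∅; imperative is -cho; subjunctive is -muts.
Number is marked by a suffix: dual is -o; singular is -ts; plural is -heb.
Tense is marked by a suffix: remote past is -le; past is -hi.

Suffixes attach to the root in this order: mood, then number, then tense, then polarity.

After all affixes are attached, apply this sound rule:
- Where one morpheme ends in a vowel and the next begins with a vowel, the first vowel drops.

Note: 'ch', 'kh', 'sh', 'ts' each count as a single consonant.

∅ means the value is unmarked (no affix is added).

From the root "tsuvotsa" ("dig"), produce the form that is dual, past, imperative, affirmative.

tsuvotsachoha

Attach mood imperative -cho → tsuvotsacho.
Attach number dual -o → tsuvotsachoo.
Attach tense past -hi → tsuvotsachoohi.
Attach polarity affirmative -a → tsuvotsachoohia.
Apply vowel deletion: tsuvotsachoohia → tsuvotsachoha.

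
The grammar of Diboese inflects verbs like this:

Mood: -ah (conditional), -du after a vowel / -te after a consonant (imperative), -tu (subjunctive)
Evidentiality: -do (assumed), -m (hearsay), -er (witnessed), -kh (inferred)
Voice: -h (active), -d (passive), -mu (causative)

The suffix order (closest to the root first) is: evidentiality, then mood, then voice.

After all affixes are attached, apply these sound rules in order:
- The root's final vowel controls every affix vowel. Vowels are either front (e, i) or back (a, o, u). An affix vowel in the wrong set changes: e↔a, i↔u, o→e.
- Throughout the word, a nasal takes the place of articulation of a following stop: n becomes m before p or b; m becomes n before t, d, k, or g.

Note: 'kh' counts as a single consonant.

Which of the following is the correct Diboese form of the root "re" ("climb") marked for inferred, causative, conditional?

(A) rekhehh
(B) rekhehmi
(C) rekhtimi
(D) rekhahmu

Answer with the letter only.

Attach evidentiality inferred -kh → rekh.
Attach mood conditional -ah → rekhah.
Attach voice causative -mu → rekhahmu.
Apply vowel harmony: rekhahmu → rekhehmi.
Nasal assimilation: no change.
So the correct form is rekhehmi, option (B).
(C) rekhtimi is wrong: it uses subjunctive instead of conditional for mood.
(A) rekhehh is wrong: it uses active instead of causative for voice.
(D) rekhahmu is wrong: it fails to apply the sound rule(s).

B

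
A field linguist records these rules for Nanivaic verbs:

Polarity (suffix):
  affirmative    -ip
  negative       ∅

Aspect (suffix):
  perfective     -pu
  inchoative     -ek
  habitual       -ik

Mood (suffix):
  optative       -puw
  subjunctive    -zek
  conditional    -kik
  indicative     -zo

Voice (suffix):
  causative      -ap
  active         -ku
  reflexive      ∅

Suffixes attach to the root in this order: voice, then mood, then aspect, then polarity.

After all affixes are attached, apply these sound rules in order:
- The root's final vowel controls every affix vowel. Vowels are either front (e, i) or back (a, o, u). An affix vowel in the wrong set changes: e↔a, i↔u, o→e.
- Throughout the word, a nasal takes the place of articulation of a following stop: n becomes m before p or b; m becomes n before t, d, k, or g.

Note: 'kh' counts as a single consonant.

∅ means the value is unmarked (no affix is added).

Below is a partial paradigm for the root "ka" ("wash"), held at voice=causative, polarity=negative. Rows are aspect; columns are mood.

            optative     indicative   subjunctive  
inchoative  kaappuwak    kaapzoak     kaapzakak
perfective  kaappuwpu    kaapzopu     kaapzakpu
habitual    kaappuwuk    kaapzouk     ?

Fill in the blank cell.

Attach voice causative -ap → kaap.
Attach mood subjunctive -zek → kaapzek.
Attach aspect habitual -ik → kaapzekik.
polarity = negative: zero marking, form stays kaapzekik.
Apply vowel harmony: kaapzekik → kaapzakuk.
Nasal assimilation: no change.

kaapzakuk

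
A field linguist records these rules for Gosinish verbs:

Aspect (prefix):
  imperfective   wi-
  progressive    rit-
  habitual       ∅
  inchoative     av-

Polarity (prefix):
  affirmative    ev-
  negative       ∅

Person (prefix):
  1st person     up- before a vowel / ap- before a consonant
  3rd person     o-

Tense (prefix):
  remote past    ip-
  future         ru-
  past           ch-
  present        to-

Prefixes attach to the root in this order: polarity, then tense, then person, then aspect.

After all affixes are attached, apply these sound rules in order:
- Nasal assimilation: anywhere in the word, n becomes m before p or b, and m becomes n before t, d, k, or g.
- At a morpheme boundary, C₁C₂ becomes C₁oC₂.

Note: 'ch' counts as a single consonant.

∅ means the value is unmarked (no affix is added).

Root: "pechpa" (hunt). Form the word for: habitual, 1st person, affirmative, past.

apochevopechpa

Attach polarity affirmative ev- → evpechpa.
Attach tense past ch- → chevpechpa.
Attach person 1st person ap- (before consonant 'ch') → apchevpechpa.
aspect = habitual: zero marking, form stays apchevpechpa.
Nasal assimilation: no change.
Apply epenthesis: apchevpechpa → apochevopechpa.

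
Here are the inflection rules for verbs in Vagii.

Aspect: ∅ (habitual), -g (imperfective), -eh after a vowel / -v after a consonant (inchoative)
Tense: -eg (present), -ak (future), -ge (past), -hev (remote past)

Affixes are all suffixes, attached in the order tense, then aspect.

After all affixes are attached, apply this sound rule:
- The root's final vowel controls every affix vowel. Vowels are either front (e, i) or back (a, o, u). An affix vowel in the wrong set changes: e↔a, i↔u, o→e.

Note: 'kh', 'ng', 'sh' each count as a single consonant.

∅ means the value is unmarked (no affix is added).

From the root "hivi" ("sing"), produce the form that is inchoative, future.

hiviekv

Attach tense future -ak → hiviak.
Attach aspect inchoative -v (after consonant 'k') → hiviakv.
Apply vowel harmony: hiviakv → hiviekv.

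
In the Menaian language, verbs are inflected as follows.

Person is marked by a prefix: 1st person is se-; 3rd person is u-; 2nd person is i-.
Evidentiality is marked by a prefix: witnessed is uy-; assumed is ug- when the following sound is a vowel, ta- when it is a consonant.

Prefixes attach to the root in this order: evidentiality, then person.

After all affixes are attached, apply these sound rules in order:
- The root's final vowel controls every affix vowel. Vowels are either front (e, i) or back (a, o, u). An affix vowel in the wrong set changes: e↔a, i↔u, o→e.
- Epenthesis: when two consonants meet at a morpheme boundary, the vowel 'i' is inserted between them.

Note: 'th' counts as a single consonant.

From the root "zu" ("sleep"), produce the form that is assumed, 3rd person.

utazu

Attach evidentiality assumed ta- (before consonant 'z') → tazu.
Attach person 3rd person u- → utazu.
Vowel harmony: no change.
Epenthesis: no change.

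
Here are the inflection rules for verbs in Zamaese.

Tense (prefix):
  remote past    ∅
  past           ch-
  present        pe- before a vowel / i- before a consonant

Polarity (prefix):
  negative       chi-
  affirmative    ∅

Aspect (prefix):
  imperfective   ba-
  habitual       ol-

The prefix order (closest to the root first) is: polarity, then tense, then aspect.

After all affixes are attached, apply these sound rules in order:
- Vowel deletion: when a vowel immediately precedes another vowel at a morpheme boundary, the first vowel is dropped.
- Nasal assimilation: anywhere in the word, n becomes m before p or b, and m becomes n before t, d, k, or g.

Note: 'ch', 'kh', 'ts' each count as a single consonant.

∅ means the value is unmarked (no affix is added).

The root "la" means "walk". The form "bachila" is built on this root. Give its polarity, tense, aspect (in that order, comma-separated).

negative, remote past, imperfective

Segment: ba-chi-la.
polarity: chi- → negative.
tense: ∅ → remote past.
aspect: ba- → imperfective.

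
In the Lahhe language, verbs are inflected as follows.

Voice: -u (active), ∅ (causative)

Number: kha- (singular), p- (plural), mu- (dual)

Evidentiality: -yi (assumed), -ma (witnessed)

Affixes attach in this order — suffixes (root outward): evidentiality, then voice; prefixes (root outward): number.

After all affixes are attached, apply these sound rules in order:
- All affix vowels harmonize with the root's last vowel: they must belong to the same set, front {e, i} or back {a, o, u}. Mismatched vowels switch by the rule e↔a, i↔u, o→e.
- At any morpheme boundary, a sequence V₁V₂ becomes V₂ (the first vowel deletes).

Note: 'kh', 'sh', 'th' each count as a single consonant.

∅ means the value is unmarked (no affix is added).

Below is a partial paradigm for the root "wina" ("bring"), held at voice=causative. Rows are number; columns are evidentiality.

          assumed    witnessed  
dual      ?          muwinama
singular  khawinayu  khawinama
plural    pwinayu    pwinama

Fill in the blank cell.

muwinayu

Attach evidentiality assumed -yi → winayi.
Attach number dual mu- → muwinayi.
voice = causative: zero marking, form stays muwinayi.
Apply vowel harmony: muwinayi → muwinayu.
Vowel deletion: no change.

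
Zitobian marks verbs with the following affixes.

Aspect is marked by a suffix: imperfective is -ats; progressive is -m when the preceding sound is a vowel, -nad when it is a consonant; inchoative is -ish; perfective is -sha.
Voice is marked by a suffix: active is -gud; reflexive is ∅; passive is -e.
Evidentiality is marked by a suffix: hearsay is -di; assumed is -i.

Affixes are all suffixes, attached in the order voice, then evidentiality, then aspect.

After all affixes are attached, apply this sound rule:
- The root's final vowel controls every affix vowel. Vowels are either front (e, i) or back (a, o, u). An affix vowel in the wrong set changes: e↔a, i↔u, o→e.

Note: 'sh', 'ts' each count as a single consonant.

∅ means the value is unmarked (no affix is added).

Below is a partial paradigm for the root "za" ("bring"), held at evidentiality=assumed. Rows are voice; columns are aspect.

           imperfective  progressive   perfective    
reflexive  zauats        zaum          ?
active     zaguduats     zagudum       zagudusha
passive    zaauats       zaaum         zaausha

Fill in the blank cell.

zausha

voice = reflexive: zero marking, form stays za.
Attach evidentiality assumed -i → zai.
Attach aspect perfective -sha → zaisha.
Apply vowel harmony: zaisha → zausha.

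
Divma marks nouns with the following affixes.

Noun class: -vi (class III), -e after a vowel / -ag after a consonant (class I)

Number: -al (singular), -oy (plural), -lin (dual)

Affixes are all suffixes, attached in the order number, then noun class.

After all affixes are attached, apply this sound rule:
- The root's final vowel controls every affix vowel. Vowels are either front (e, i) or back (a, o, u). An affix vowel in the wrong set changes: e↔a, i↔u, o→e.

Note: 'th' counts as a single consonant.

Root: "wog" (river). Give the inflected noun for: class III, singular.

Attach number singular -al → wogal.
Attach noun class class III -vi → wogalvi.
Apply vowel harmony: wogalvi → wogalvu.

wogalvu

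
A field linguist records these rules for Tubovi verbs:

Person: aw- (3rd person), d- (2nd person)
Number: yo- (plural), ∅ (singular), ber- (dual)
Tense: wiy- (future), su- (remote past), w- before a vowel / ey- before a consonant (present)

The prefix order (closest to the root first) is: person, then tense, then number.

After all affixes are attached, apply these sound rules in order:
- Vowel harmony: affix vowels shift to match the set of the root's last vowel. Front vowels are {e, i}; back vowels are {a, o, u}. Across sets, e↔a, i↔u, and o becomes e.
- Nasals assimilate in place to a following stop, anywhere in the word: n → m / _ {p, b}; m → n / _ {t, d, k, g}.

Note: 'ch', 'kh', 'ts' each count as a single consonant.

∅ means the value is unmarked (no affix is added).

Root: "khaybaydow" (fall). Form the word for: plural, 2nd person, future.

yowuydkhaybaydow

Attach person 2nd person d- → dkhaybaydow.
Attach tense future wiy- → wiydkhaybaydow.
Attach number plural yo- → yowiydkhaybaydow.
Apply vowel harmony: yowiydkhaybaydow → yowuydkhaybaydow.
Nasal assimilation: no change.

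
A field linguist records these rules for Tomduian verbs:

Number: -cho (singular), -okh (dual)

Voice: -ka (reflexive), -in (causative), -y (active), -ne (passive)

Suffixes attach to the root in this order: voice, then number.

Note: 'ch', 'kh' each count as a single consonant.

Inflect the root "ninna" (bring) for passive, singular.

Attach voice passive -ne → ninnane.
Attach number singular -cho → ninnanecho.

ninnanecho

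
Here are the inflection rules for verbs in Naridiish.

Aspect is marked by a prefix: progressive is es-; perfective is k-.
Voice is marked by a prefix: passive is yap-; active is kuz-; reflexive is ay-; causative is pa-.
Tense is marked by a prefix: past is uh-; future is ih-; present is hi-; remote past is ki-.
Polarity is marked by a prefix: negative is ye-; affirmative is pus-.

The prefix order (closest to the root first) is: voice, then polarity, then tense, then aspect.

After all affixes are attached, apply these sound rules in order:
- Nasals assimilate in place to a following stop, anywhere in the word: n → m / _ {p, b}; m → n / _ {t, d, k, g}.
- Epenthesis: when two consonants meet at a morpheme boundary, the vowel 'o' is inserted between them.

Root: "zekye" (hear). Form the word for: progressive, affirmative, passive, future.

esihopusoyapozekye

Attach voice passive yap- → yapzekye.
Attach polarity affirmative pus- → pusyapzekye.
Attach tense future ih- → ihpusyapzekye.
Attach aspect progressive es- → esihpusyapzekye.
Nasal assimilation: no change.
Apply epenthesis: esihpusyapzekye → esihopusoyapozekye.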